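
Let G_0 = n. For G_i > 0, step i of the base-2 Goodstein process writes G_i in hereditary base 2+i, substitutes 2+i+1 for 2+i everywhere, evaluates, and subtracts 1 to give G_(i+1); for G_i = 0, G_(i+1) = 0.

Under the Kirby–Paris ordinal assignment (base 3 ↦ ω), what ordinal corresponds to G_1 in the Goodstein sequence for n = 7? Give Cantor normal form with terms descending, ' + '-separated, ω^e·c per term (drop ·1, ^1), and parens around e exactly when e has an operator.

[0] 7 ≡ 2^2 + 2 + 1 (base 2). Lift 3: 31. −1: 30.
[1] 30 ≡ 3^3 + 3 (base 3). Lift 4: 260. −1: 259.

ω^ω + ω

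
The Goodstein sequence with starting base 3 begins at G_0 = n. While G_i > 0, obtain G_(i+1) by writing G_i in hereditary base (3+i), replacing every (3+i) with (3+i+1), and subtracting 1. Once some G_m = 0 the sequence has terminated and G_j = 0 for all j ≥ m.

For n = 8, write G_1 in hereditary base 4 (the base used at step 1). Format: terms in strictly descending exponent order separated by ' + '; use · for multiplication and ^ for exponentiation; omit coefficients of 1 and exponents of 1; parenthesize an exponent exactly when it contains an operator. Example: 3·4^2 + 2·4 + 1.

(0) 8|_3 = 2·3 + 2 ↦ 2·4 + 2|_4 = 10 ⇒ 9
(1) 9|_4 = 2·4 + 1 ↦ 2·5 + 1|_5 = 11 ⇒ 10

2·4 + 1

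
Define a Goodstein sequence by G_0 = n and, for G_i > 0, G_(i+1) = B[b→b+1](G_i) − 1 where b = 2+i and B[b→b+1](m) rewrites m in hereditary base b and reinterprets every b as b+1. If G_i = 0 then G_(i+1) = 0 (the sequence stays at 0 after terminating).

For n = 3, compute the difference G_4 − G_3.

-1

3 —HB2→ 2 + 1 —bump→ 3 + 1 = 4 —(−1)→ 3
3 —HB3→ 3 —bump→ 4 = 4 —(−1)→ 3
3 —HB4→ 3 —bump→ 3 = 3 —(−1)→ 2
2 —HB5→ 2 —bump→ 2 = 2 —(−1)→ 1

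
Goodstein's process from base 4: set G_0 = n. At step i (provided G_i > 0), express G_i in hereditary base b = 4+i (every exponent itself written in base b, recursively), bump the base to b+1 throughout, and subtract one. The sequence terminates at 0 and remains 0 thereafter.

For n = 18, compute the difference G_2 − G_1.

base 4: 18 = 4^2 + 2; at 5: 5^2 + 2 = 27; next = 26
base 5: 26 = 5^2 + 1; at 6: 6^2 + 1 = 37; next = 36

10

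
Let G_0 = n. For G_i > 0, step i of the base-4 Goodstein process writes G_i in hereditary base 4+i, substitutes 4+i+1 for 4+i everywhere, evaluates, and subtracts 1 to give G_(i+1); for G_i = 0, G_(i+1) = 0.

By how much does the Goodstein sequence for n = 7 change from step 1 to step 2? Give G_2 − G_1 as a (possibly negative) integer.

0

base 4: 7 = 4 + 3; at 5: 5 + 3 = 8; next = 7
base 5: 7 = 5 + 2; at 6: 6 + 2 = 8; next = 7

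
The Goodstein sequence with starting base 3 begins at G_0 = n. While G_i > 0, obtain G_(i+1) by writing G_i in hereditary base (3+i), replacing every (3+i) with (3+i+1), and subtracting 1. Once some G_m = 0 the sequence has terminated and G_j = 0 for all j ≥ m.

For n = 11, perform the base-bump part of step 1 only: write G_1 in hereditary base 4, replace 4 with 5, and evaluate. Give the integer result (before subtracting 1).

i=0: 11 = 3^2 + 2 (b=3); 3→4: 4^2 + 2 = 18; 18−1 = 17
i=1: 17 = 4^2 + 1 (b=4); 4→5: 5^2 + 1 = 26; 26−1 = 25

26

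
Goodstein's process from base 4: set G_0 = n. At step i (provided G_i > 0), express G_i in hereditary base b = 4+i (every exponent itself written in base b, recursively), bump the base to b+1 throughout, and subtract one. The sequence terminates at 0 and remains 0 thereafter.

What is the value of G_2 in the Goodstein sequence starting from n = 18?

36

G_0 = 18. HB_4(18) = 4^2 + 2. Bump = 27. G_1 = 26.
G_1 = 26. HB_5(26) = 5^2 + 1. Bump = 37. G_2 = 36.
G_2 = 36. HB_6(36) = 6^2. Bump = 49. G_3 = 48.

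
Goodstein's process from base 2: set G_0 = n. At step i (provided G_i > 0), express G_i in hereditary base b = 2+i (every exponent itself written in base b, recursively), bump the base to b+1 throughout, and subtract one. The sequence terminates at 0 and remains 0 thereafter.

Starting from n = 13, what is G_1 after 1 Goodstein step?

108

G_0=13  [base 2] 2^(2 + 1) + 2^2 + 1  →[2↦3]→  3^(3 + 1) + 3^3 + 1 = 109  −1 ⇒ G_1=108
G_1=108  [base 3] 3^(3 + 1) + 3^3  →[3↦4]→  4^(4 + 1) + 4^4 = 1280  −1 ⇒ G_2=1279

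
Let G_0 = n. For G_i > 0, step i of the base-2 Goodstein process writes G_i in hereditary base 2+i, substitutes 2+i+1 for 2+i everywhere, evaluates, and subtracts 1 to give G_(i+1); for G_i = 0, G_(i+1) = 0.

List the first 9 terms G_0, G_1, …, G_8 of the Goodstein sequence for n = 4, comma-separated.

[0] 4 ≡ 2^2 (base 2). Lift 3: 27. −1: 26.
[1] 26 ≡ 2·3^2 + 2·3 + 2 (base 3). Lift 4: 42. −1: 41.
[2] 41 ≡ 2·4^2 + 2·4 + 1 (base 4). Lift 5: 61. −1: 60.
[3] 60 ≡ 2·5^2 + 2·5 (base 5). Lift 6: 84. −1: 83.
[4] 83 ≡ 2·6^2 + 6 + 5 (base 6). Lift 7: 110. −1: 109.
[5] 109 ≡ 2·7^2 + 7 + 4 (base 7). Lift 8: 140. −1: 139.
[6] 139 ≡ 2·8^2 + 8 + 3 (base 8). Lift 9: 174. −1: 173.
[7] 173 ≡ 2·9^2 + 9 + 2 (base 9). Lift 10: 212. −1: 211.

4, 26, 41, 60, 83, 109, 139, 173, 211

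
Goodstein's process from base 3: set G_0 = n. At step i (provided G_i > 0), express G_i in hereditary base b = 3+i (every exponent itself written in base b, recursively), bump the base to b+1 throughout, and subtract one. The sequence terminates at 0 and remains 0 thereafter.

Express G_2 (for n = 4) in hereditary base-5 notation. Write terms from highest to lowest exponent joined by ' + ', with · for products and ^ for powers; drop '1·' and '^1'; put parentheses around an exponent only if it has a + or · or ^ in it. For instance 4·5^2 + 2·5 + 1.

4 —HB3→ 3 + 1 —bump→ 4 + 1 = 5 —(−1)→ 4
4 —HB4→ 4 —bump→ 5 = 5 —(−1)→ 4
4 —HB5→ 4 —bump→ 4 = 4 —(−1)→ 3

4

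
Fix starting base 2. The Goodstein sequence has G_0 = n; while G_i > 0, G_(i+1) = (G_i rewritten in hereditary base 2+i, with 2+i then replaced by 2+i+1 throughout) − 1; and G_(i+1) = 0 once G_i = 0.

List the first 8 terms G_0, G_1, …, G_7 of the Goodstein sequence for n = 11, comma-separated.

11, 84, 1027, 15627, 279937, 5764801, 134217727, 2749609302

i=0: 11 = 2^(2 + 1) + 2 + 1 (b=2); 2→3: 3^(3 + 1) + 3 + 1 = 85; 85−1 = 84
i=1: 84 = 3^(3 + 1) + 3 (b=3); 3→4: 4^(4 + 1) + 4 = 1028; 1028−1 = 1027
i=2: 1027 = 4^(4 + 1) + 3 (b=4); 4→5: 5^(5 + 1) + 3 = 15628; 15628−1 = 15627
i=3: 15627 = 5^(5 + 1) + 2 (b=5); 5→6: 6^(6 + 1) + 2 = 279938; 279938−1 = 279937
i=4: 279937 = 6^(6 + 1) + 1 (b=6); 6→7: 7^(7 + 1) + 1 = 5764802; 5764802−1 = 5764801
i=5: 5764801 = 7^(7 + 1) (b=7); 7→8: 8^(8 + 1) = 134217728; 134217728−1 = 134217727
i=6: 134217727 = 7·8^8 + 7·8^7 + 7·8^6 + 7·8^5 + 7·8^4 + 7·8^3 + 7·8^2 + 7·8 + 7 (b=8); 8→9: 7·9^9 + 7·9^7 + 7·9^6 + 7·9^5 + 7·9^4 + 7·9^3 + 7·9^2 + 7·9 + 7 = 2749609303; 2749609303−1 = 2749609302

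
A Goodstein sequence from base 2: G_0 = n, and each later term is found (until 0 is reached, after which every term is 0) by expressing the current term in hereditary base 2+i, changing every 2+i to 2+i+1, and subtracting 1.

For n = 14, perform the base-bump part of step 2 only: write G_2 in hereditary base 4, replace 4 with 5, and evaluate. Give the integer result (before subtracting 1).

G_0=14  [base 2] 2^(2 + 1) + 2^2 + 2  →[2↦3]→  3^(3 + 1) + 3^3 + 3 = 111  −1 ⇒ G_1=110
G_1=110  [base 3] 3^(3 + 1) + 3^3 + 2  →[3↦4]→  4^(4 + 1) + 4^4 + 2 = 1282  −1 ⇒ G_2=1281
G_2=1281  [base 4] 4^(4 + 1) + 4^4 + 1  →[4↦5]→  5^(5 + 1) + 5^5 + 1 = 18751  −1 ⇒ G_3=18750

18751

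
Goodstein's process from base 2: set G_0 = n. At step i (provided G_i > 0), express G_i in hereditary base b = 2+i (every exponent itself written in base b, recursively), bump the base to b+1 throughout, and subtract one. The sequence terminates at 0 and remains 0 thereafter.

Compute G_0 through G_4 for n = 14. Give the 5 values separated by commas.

G_0 = 14. HB_2(14) = 2^(2 + 1) + 2^2 + 2. Bump = 111. G_1 = 110.
G_1 = 110. HB_3(110) = 3^(3 + 1) + 3^3 + 2. Bump = 1282. G_2 = 1281.
G_2 = 1281. HB_4(1281) = 4^(4 + 1) + 4^4 + 1. Bump = 18751. G_3 = 18750.
G_3 = 18750. HB_5(18750) = 5^(5 + 1) + 5^5. Bump = 326592. G_4 = 326591.

14, 110, 1281, 18750, 326591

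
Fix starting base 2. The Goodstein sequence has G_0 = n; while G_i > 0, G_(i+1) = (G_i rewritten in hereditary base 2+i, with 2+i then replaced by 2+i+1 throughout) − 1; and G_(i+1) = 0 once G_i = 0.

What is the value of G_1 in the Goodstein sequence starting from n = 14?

110

i=0: 14 = 2^(2 + 1) + 2^2 + 2 (b=2); 2→3: 3^(3 + 1) + 3^3 + 3 = 111; 111−1 = 110
i=1: 110 = 3^(3 + 1) + 3^3 + 2 (b=3); 3→4: 4^(4 + 1) + 4^4 + 2 = 1282; 1282−1 = 1281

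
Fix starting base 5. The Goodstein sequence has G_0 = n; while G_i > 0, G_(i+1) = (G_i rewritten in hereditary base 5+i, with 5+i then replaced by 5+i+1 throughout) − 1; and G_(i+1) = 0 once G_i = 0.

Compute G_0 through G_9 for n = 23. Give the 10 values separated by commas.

23, 26, 29, 32, 35, 37, 39, 41, 43, 45

(0) 23|_5 = 4·5 + 3 ↦ 4·6 + 3|_6 = 27 ⇒ 26
(1) 26|_6 = 4·6 + 2 ↦ 4·7 + 2|_7 = 30 ⇒ 29
(2) 29|_7 = 4·7 + 1 ↦ 4·8 + 1|_8 = 33 ⇒ 32
(3) 32|_8 = 4·8 ↦ 4·9|_9 = 36 ⇒ 35
(4) 35|_9 = 3·9 + 8 ↦ 3·10 + 8|_10 = 38 ⇒ 37
(5) 37|_10 = 3·10 + 7 ↦ 3·11 + 7|_11 = 40 ⇒ 39
(6) 39|_11 = 3·11 + 6 ↦ 3·12 + 6|_12 = 42 ⇒ 41
(7) 41|_12 = 3·12 + 5 ↦ 3·13 + 5|_13 = 44 ⇒ 43
(8) 43|_13 = 3·13 + 4 ↦ 3·14 + 4|_14 = 46 ⇒ 45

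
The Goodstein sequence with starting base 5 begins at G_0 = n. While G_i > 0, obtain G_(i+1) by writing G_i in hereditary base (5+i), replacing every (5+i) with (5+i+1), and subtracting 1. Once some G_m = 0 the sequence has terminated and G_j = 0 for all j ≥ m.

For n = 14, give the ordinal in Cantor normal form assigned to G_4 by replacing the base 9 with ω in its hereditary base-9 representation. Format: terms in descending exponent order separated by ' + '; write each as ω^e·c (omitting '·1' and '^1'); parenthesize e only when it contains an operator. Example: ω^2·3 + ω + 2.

[0] 14 ≡ 2·5 + 4 (base 5). Lift 6: 16. −1: 15.
[1] 15 ≡ 2·6 + 3 (base 6). Lift 7: 17. −1: 16.
[2] 16 ≡ 2·7 + 2 (base 7). Lift 8: 18. −1: 17.
[3] 17 ≡ 2·8 + 1 (base 8). Lift 9: 19. −1: 18.

ω·2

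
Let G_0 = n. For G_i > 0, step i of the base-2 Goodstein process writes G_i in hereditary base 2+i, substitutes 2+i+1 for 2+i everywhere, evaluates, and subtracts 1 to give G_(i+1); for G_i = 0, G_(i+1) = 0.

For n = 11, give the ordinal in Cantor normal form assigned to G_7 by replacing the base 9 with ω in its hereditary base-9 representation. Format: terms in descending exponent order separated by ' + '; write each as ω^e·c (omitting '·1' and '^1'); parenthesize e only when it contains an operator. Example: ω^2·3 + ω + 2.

ω^ω·7 + ω^7·7 + ω^6·7 + ω^5·7 + ω^4·7 + ω^3·7 + ω^2·7 + ω·7 + 6

i=0: 11 = 2^(2 + 1) + 2 + 1 (b=2); 2→3: 3^(3 + 1) + 3 + 1 = 85; 85−1 = 84
i=1: 84 = 3^(3 + 1) + 3 (b=3); 3→4: 4^(4 + 1) + 4 = 1028; 1028−1 = 1027
i=2: 1027 = 4^(4 + 1) + 3 (b=4); 4→5: 5^(5 + 1) + 3 = 15628; 15628−1 = 15627
i=3: 15627 = 5^(5 + 1) + 2 (b=5); 5→6: 6^(6 + 1) + 2 = 279938; 279938−1 = 279937
i=4: 279937 = 6^(6 + 1) + 1 (b=6); 6→7: 7^(7 + 1) + 1 = 5764802; 5764802−1 = 5764801
i=5: 5764801 = 7^(7 + 1) (b=7); 7→8: 8^(8 + 1) = 134217728; 134217728−1 = 134217727
i=6: 134217727 = 7·8^8 + 7·8^7 + 7·8^6 + 7·8^5 + 7·8^4 + 7·8^3 + 7·8^2 + 7·8 + 7 (b=8); 8→9: 7·9^9 + 7·9^7 + 7·9^6 + 7·9^5 + 7·9^4 + 7·9^3 + 7·9^2 + 7·9 + 7 = 2749609303; 2749609303−1 = 2749609302
i=7: 2749609302 = 7·9^9 + 7·9^7 + 7·9^6 + 7·9^5 + 7·9^4 + 7·9^3 + 7·9^2 + 7·9 + 6 (b=9); 9→10: 7·10^10 + 7·10^7 + 7·10^6 + 7·10^5 + 7·10^4 + 7·10^3 + 7·10^2 + 7·10 + 6 = 70077777776; 70077777776−1 = 70077777775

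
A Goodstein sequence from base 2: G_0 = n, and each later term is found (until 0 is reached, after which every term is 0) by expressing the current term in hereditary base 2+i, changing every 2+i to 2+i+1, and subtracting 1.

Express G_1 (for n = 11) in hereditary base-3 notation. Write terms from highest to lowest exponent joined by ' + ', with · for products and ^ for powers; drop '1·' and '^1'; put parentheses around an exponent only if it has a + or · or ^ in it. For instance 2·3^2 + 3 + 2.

3^(3 + 1) + 3

(0) 11|_2 = 2^(2 + 1) + 2 + 1 ↦ 3^(3 + 1) + 3 + 1|_3 = 85 ⇒ 84
(1) 84|_3 = 3^(3 + 1) + 3 ↦ 4^(4 + 1) + 4|_4 = 1028 ⇒ 1027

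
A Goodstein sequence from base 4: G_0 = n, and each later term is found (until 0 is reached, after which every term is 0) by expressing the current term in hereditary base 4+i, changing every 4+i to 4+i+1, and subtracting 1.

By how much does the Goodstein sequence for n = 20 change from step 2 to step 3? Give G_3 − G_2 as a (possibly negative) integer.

12

G_0=20  [base 4] 4^2 + 4  →[4↦5]→  5^2 + 5 = 30  −1 ⇒ G_1=29
G_1=29  [base 5] 5^2 + 4  →[5↦6]→  6^2 + 4 = 40  −1 ⇒ G_2=39
G_2=39  [base 6] 6^2 + 3  →[6↦7]→  7^2 + 3 = 52  −1 ⇒ G_3=51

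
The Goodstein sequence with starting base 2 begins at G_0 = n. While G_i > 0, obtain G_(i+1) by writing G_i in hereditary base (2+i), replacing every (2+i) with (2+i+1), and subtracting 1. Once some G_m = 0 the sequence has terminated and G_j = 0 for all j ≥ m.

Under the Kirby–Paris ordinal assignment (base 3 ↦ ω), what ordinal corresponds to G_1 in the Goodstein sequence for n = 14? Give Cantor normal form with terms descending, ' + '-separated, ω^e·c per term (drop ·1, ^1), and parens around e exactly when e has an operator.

i=0: 14 = 2^(2 + 1) + 2^2 + 2 (b=2); 2→3: 3^(3 + 1) + 3^3 + 3 = 111; 111−1 = 110
i=1: 110 = 3^(3 + 1) + 3^3 + 2 (b=3); 3→4: 4^(4 + 1) + 4^4 + 2 = 1282; 1282−1 = 1281

ω^(ω + 1) + ω^ω + 2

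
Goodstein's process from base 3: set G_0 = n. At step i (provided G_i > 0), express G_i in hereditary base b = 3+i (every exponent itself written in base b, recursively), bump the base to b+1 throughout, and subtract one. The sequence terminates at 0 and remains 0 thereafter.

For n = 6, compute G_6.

6

G_0 = 6. HB_3(6) = 2·3. Bump = 8. G_1 = 7.
G_1 = 7. HB_4(7) = 4 + 3. Bump = 8. G_2 = 7.
G_2 = 7. HB_5(7) = 5 + 2. Bump = 8. G_3 = 7.
G_3 = 7. HB_6(7) = 6 + 1. Bump = 8. G_4 = 7.
G_4 = 7. HB_7(7) = 7. Bump = 8. G_5 = 7.
G_5 = 7. HB_8(7) = 7. Bump = 7. G_6 = 6.
G_6 = 6. HB_9(6) = 6. Bump = 6. G_7 = 5.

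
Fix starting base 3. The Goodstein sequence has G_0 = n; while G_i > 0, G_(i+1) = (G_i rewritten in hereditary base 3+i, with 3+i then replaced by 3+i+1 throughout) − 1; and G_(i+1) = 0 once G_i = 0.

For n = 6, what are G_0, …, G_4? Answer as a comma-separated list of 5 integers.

6, 7, 7, 7, 7

6 —HB3→ 2·3 —bump→ 2·4 = 8 —(−1)→ 7
7 —HB4→ 4 + 3 —bump→ 5 + 3 = 8 —(−1)→ 7
7 —HB5→ 5 + 2 —bump→ 6 + 2 = 8 —(−1)→ 7
7 —HB6→ 6 + 1 —bump→ 7 + 1 = 8 —(−1)→ 7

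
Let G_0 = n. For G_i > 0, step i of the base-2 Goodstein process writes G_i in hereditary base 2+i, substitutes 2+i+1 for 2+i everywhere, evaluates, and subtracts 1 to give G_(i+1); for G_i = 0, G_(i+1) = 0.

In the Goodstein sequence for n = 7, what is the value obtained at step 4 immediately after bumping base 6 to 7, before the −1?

7 —HB2→ 2^2 + 2 + 1 —bump→ 3^3 + 3 + 1 = 31 —(−1)→ 30
30 —HB3→ 3^3 + 3 —bump→ 4^4 + 4 = 260 —(−1)→ 259
259 —HB4→ 4^4 + 3 —bump→ 5^5 + 3 = 3128 —(−1)→ 3127
3127 —HB5→ 5^5 + 2 —bump→ 6^6 + 2 = 46658 —(−1)→ 46657
46657 —HB6→ 6^6 + 1 —bump→ 7^7 + 1 = 823544 —(−1)→ 823543

823544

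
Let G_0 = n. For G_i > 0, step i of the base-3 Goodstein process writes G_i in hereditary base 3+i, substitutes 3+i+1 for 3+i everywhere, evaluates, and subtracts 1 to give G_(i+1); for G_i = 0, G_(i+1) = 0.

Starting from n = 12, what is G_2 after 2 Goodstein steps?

G_0=12  [base 3] 3^2 + 3  →[3↦4]→  4^2 + 4 = 20  −1 ⇒ G_1=19
G_1=19  [base 4] 4^2 + 3  →[4↦5]→  5^2 + 3 = 28  −1 ⇒ G_2=27
G_2=27  [base 5] 5^2 + 2  →[5↦6]→  6^2 + 2 = 38  −1 ⇒ G_3=37

27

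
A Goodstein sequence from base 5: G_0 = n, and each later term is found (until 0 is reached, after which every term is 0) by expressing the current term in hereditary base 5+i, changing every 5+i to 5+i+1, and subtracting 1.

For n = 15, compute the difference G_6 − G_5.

1

[0] 15 ≡ 3·5 (base 5). Lift 6: 18. −1: 17.
[1] 17 ≡ 2·6 + 5 (base 6). Lift 7: 19. −1: 18.
[2] 18 ≡ 2·7 + 4 (base 7). Lift 8: 20. −1: 19.
[3] 19 ≡ 2·8 + 3 (base 8). Lift 9: 21. −1: 20.
[4] 20 ≡ 2·9 + 2 (base 9). Lift 10: 22. −1: 21.
[5] 21 ≡ 2·10 + 1 (base 10). Lift 11: 23. −1: 22.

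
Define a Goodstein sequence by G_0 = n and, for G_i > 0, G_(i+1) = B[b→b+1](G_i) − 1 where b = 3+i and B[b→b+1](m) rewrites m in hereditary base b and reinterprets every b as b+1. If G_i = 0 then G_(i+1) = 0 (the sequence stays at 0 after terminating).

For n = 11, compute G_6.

47

G_0=11  [base 3] 3^2 + 2  →[3↦4]→  4^2 + 2 = 18  −1 ⇒ G_1=17
G_1=17  [base 4] 4^2 + 1  →[4↦5]→  5^2 + 1 = 26  −1 ⇒ G_2=25
G_2=25  [base 5] 5^2  →[5↦6]→  6^2 = 36  −1 ⇒ G_3=35
G_3=35  [base 6] 5·6 + 5  →[6↦7]→  5·7 + 5 = 40  −1 ⇒ G_4=39
G_4=39  [base 7] 5·7 + 4  →[7↦8]→  5·8 + 4 = 44  −1 ⇒ G_5=43
G_5=43  [base 8] 5·8 + 3  →[8↦9]→  5·9 + 3 = 48  −1 ⇒ G_6=47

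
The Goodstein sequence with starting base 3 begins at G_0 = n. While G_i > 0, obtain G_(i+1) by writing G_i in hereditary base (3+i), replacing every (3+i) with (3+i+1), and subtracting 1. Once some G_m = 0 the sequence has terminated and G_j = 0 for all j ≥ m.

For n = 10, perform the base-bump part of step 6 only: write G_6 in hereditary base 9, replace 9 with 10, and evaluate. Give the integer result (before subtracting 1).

(0) 10|_3 = 3^2 + 1 ↦ 4^2 + 1|_4 = 17 ⇒ 16
(1) 16|_4 = 4^2 ↦ 5^2|_5 = 25 ⇒ 24
(2) 24|_5 = 4·5 + 4 ↦ 4·6 + 4|_6 = 28 ⇒ 27
(3) 27|_6 = 4·6 + 3 ↦ 4·7 + 3|_7 = 31 ⇒ 30
(4) 30|_7 = 4·7 + 2 ↦ 4·8 + 2|_8 = 34 ⇒ 33
(5) 33|_8 = 4·8 + 1 ↦ 4·9 + 1|_9 = 37 ⇒ 36

40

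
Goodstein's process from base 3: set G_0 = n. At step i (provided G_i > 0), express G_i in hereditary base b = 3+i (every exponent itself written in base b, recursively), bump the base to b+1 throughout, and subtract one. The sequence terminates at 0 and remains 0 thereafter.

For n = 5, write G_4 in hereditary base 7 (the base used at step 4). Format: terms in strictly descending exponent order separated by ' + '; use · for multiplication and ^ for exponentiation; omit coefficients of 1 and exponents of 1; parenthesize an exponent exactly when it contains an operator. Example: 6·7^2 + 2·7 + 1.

4

base 3: 5 = 3 + 2; at 4: 4 + 2 = 6; next = 5
base 4: 5 = 4 + 1; at 5: 5 + 1 = 6; next = 5
base 5: 5 = 5; at 6: 6 = 6; next = 5
base 6: 5 = 5; at 7: 5 = 5; next = 4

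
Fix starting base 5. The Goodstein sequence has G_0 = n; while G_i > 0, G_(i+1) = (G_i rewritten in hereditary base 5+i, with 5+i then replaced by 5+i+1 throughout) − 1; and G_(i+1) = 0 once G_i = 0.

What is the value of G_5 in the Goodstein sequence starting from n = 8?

i=0: 8 = 5 + 3 (b=5); 5→6: 6 + 3 = 9; 9−1 = 8
i=1: 8 = 6 + 2 (b=6); 6→7: 7 + 2 = 9; 9−1 = 8
i=2: 8 = 7 + 1 (b=7); 7→8: 8 + 1 = 9; 9−1 = 8
i=3: 8 = 8 (b=8); 8→9: 9 = 9; 9−1 = 8
i=4: 8 = 8 (b=9); 9→10: 8 = 8; 8−1 = 7
i=5: 7 = 7 (b=10); 10→11: 7 = 7; 7−1 = 6

7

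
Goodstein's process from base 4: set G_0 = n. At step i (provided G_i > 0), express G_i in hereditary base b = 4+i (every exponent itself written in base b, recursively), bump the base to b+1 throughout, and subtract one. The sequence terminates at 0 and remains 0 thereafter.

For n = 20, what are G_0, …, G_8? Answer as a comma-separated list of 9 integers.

base 4: 20 = 4^2 + 4; at 5: 5^2 + 5 = 30; next = 29
base 5: 29 = 5^2 + 4; at 6: 6^2 + 4 = 40; next = 39
base 6: 39 = 6^2 + 3; at 7: 7^2 + 3 = 52; next = 51
base 7: 51 = 7^2 + 2; at 8: 8^2 + 2 = 66; next = 65
base 8: 65 = 8^2 + 1; at 9: 9^2 + 1 = 82; next = 81
base 9: 81 = 9^2; at 10: 10^2 = 100; next = 99
base 10: 99 = 9·10 + 9; at 11: 9·11 + 9 = 108; next = 107
base 11: 107 = 9·11 + 8; at 12: 9·12 + 8 = 116; next = 115

20, 29, 39, 51, 65, 81, 99, 107, 115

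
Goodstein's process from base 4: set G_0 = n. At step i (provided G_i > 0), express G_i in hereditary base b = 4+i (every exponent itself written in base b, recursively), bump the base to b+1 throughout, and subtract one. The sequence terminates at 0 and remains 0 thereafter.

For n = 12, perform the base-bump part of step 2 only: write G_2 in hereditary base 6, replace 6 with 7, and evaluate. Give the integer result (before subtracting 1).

17

i=0: 12 = 3·4 (b=4); 4→5: 3·5 = 15; 15−1 = 14
i=1: 14 = 2·5 + 4 (b=5); 5→6: 2·6 + 4 = 16; 16−1 = 15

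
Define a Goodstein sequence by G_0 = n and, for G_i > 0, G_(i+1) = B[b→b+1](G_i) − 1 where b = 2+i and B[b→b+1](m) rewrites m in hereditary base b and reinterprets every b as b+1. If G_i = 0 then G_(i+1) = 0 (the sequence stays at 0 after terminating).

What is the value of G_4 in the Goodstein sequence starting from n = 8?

93395

[0] 8 ≡ 2^(2 + 1) (base 2). Lift 3: 81. −1: 80.
[1] 80 ≡ 2·3^3 + 2·3^2 + 2·3 + 2 (base 3). Lift 4: 554. −1: 553.
[2] 553 ≡ 2·4^4 + 2·4^2 + 2·4 + 1 (base 4). Lift 5: 6311. −1: 6310.
[3] 6310 ≡ 2·5^5 + 2·5^2 + 2·5 (base 5). Lift 6: 93396. −1: 93395.
[4] 93395 ≡ 2·6^6 + 2·6^2 + 6 + 5 (base 6). Lift 7: 1647196. −1: 1647195.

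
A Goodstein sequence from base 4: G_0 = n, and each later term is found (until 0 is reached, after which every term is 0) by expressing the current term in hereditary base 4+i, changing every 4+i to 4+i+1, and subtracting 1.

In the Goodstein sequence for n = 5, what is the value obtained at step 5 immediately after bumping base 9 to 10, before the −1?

2

G_0 = 5. HB_4(5) = 4 + 1. Bump = 6. G_1 = 5.
G_1 = 5. HB_5(5) = 5. Bump = 6. G_2 = 5.
G_2 = 5. HB_6(5) = 5. Bump = 5. G_3 = 4.
G_3 = 4. HB_7(4) = 4. Bump = 4. G_4 = 3.
G_4 = 3. HB_8(3) = 3. Bump = 3. G_5 = 2.
G_5 = 2. HB_9(2) = 2. Bump = 2. G_6 = 1.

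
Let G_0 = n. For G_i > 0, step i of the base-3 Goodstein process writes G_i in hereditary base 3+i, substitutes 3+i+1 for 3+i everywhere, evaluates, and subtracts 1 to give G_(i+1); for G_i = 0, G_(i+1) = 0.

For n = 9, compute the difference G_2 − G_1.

2

G_0 = 9. HB_3(9) = 3^2. Bump = 16. G_1 = 15.
G_1 = 15. HB_4(15) = 3·4 + 3. Bump = 18. G_2 = 17.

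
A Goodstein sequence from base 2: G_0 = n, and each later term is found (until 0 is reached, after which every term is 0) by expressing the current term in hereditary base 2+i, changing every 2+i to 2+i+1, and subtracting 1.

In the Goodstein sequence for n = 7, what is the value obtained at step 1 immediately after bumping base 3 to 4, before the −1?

7 —HB2→ 2^2 + 2 + 1 —bump→ 3^3 + 3 + 1 = 31 —(−1)→ 30
30 —HB3→ 3^3 + 3 —bump→ 4^4 + 4 = 260 —(−1)→ 259

260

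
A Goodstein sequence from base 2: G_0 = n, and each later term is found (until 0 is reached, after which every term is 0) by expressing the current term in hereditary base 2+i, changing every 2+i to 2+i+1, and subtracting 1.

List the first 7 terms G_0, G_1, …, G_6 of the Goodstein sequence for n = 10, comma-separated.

10, 83, 1025, 15625, 279935, 4215754, 84073323

G_0=10  [base 2] 2^(2 + 1) + 2  →[2↦3]→  3^(3 + 1) + 3 = 84  −1 ⇒ G_1=83
G_1=83  [base 3] 3^(3 + 1) + 2  →[3↦4]→  4^(4 + 1) + 2 = 1026  −1 ⇒ G_2=1025
G_2=1025  [base 4] 4^(4 + 1) + 1  →[4↦5]→  5^(5 + 1) + 1 = 15626  −1 ⇒ G_3=15625
G_3=15625  [base 5] 5^(5 + 1)  →[5↦6]→  6^(6 + 1) = 279936  −1 ⇒ G_4=279935
G_4=279935  [base 6] 5·6^6 + 5·6^5 + 5·6^4 + 5·6^3 + 5·6^2 + 5·6 + 5  →[6↦7]→  5·7^7 + 5·7^5 + 5·7^4 + 5·7^3 + 5·7^2 + 5·7 + 5 = 4215755  −1 ⇒ G_5=4215754
G_5=4215754  [base 7] 5·7^7 + 5·7^5 + 5·7^4 + 5·7^3 + 5·7^2 + 5·7 + 4  →[7↦8]→  5·8^8 + 5·8^5 + 5·8^4 + 5·8^3 + 5·8^2 + 5·8 + 4 = 84073324  −1 ⇒ G_6=84073323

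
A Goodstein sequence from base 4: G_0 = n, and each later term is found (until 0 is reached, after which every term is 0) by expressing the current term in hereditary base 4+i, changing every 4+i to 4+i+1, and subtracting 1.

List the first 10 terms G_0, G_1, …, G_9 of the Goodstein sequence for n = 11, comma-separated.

11, 12, 13, 14, 15, 15, 15, 15, 15, 15

i=0: 11 = 2·4 + 3 (b=4); 4→5: 2·5 + 3 = 13; 13−1 = 12
i=1: 12 = 2·5 + 2 (b=5); 5→6: 2·6 + 2 = 14; 14−1 = 13
i=2: 13 = 2·6 + 1 (b=6); 6→7: 2·7 + 1 = 15; 15−1 = 14
i=3: 14 = 2·7 (b=7); 7→8: 2·8 = 16; 16−1 = 15
i=4: 15 = 8 + 7 (b=8); 8→9: 9 + 7 = 16; 16−1 = 15
i=5: 15 = 9 + 6 (b=9); 9→10: 10 + 6 = 16; 16−1 = 15
i=6: 15 = 10 + 5 (b=10); 10→11: 11 + 5 = 16; 16−1 = 15
i=7: 15 = 11 + 4 (b=11); 11→12: 12 + 4 = 16; 16−1 = 15
i=8: 15 = 12 + 3 (b=12); 12→13: 13 + 3 = 16; 16−1 = 15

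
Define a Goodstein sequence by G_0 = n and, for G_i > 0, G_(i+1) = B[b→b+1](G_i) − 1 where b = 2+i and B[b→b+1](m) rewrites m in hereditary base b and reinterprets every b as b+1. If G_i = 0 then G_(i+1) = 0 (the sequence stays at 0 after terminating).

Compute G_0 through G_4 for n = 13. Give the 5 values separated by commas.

i=0: 13 = 2^(2 + 1) + 2^2 + 1 (b=2); 2→3: 3^(3 + 1) + 3^3 + 1 = 109; 109−1 = 108
i=1: 108 = 3^(3 + 1) + 3^3 (b=3); 3→4: 4^(4 + 1) + 4^4 = 1280; 1280−1 = 1279
i=2: 1279 = 4^(4 + 1) + 3·4^3 + 3·4^2 + 3·4 + 3 (b=4); 4→5: 5^(5 + 1) + 3·5^3 + 3·5^2 + 3·5 + 3 = 16093; 16093−1 = 16092
i=3: 16092 = 5^(5 + 1) + 3·5^3 + 3·5^2 + 3·5 + 2 (b=5); 5→6: 6^(6 + 1) + 3·6^3 + 3·6^2 + 3·6 + 2 = 280712; 280712−1 = 280711

13, 108, 1279, 16092, 280711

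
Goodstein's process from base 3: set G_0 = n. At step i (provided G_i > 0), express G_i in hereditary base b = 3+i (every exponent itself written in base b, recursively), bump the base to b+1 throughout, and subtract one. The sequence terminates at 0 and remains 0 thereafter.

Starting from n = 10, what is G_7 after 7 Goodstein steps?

i=0: 10 = 3^2 + 1 (b=3); 3→4: 4^2 + 1 = 17; 17−1 = 16
i=1: 16 = 4^2 (b=4); 4→5: 5^2 = 25; 25−1 = 24
i=2: 24 = 4·5 + 4 (b=5); 5→6: 4·6 + 4 = 28; 28−1 = 27
i=3: 27 = 4·6 + 3 (b=6); 6→7: 4·7 + 3 = 31; 31−1 = 30
i=4: 30 = 4·7 + 2 (b=7); 7→8: 4·8 + 2 = 34; 34−1 = 33
i=5: 33 = 4·8 + 1 (b=8); 8→9: 4·9 + 1 = 37; 37−1 = 36
i=6: 36 = 4·9 (b=9); 9→10: 4·10 = 40; 40−1 = 39
i=7: 39 = 3·10 + 9 (b=10); 10→11: 3·11 + 9 = 42; 42−1 = 41

39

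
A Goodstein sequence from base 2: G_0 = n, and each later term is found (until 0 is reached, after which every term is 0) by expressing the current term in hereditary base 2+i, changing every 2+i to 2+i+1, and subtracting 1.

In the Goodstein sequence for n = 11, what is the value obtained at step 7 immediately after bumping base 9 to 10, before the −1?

G_0=11  [base 2] 2^(2 + 1) + 2 + 1  →[2↦3]→  3^(3 + 1) + 3 + 1 = 85  −1 ⇒ G_1=84
G_1=84  [base 3] 3^(3 + 1) + 3  →[3↦4]→  4^(4 + 1) + 4 = 1028  −1 ⇒ G_2=1027
G_2=1027  [base 4] 4^(4 + 1) + 3  →[4↦5]→  5^(5 + 1) + 3 = 15628  −1 ⇒ G_3=15627
G_3=15627  [base 5] 5^(5 + 1) + 2  →[5↦6]→  6^(6 + 1) + 2 = 279938  −1 ⇒ G_4=279937
G_4=279937  [base 6] 6^(6 + 1) + 1  →[6↦7]→  7^(7 + 1) + 1 = 5764802  −1 ⇒ G_5=5764801
G_5=5764801  [base 7] 7^(7 + 1)  →[7↦8]→  8^(8 + 1) = 134217728  −1 ⇒ G_6=134217727
G_6=134217727  [base 8] 7·8^8 + 7·8^7 + 7·8^6 + 7·8^5 + 7·8^4 + 7·8^3 + 7·8^2 + 7·8 + 7  →[8↦9]→  7·9^9 + 7·9^7 + 7·9^6 + 7·9^5 + 7·9^4 + 7·9^3 + 7·9^2 + 7·9 + 7 = 2749609303  −1 ⇒ G_7=2749609302
G_7=2749609302  [base 9] 7·9^9 + 7·9^7 + 7·9^6 + 7·9^5 + 7·9^4 + 7·9^3 + 7·9^2 + 7·9 + 6  →[9↦10]→  7·10^10 + 7·10^7 + 7·10^6 + 7·10^5 + 7·10^4 + 7·10^3 + 7·10^2 + 7·10 + 6 = 70077777776  −1 ⇒ G_8=70077777775

70077777776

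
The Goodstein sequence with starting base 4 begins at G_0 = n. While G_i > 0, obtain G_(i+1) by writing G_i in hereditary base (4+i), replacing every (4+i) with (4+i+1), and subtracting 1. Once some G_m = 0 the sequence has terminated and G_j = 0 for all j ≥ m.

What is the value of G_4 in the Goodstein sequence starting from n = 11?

(0) 11|_4 = 2·4 + 3 ↦ 2·5 + 3|_5 = 13 ⇒ 12
(1) 12|_5 = 2·5 + 2 ↦ 2·6 + 2|_6 = 14 ⇒ 13
(2) 13|_6 = 2·6 + 1 ↦ 2·7 + 1|_7 = 15 ⇒ 14
(3) 14|_7 = 2·7 ↦ 2·8|_8 = 16 ⇒ 15
(4) 15|_8 = 8 + 7 ↦ 9 + 7|_9 = 16 ⇒ 15

15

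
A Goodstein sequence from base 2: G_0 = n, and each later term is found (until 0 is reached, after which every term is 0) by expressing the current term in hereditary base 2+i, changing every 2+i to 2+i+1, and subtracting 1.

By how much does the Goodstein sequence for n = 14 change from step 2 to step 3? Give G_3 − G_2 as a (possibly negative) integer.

17469

i=0: 14 = 2^(2 + 1) + 2^2 + 2 (b=2); 2→3: 3^(3 + 1) + 3^3 + 3 = 111; 111−1 = 110
i=1: 110 = 3^(3 + 1) + 3^3 + 2 (b=3); 3→4: 4^(4 + 1) + 4^4 + 2 = 1282; 1282−1 = 1281
i=2: 1281 = 4^(4 + 1) + 4^4 + 1 (b=4); 4→5: 5^(5 + 1) + 5^5 + 1 = 18751; 18751−1 = 18750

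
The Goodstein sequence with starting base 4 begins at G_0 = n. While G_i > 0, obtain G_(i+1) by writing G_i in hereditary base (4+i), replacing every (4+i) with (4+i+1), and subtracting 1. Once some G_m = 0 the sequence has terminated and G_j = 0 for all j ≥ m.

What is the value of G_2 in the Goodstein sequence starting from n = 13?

13 —HB4→ 3·4 + 1 —bump→ 3·5 + 1 = 16 —(−1)→ 15
15 —HB5→ 3·5 —bump→ 3·6 = 18 —(−1)→ 17

17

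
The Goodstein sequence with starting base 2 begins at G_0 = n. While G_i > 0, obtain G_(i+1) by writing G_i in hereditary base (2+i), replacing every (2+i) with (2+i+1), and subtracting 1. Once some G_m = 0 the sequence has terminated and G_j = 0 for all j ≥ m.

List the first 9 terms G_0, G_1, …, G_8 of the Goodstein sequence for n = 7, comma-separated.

G_0 = 7. HB_2(7) = 2^2 + 2 + 1. Bump = 31. G_1 = 30.
G_1 = 30. HB_3(30) = 3^3 + 3. Bump = 260. G_2 = 259.
G_2 = 259. HB_4(259) = 4^4 + 3. Bump = 3128. G_3 = 3127.
G_3 = 3127. HB_5(3127) = 5^5 + 2. Bump = 46658. G_4 = 46657.
G_4 = 46657. HB_6(46657) = 6^6 + 1. Bump = 823544. G_5 = 823543.
G_5 = 823543. HB_7(823543) = 7^7. Bump = 16777216. G_6 = 16777215.
G_6 = 16777215. HB_8(16777215) = 7·8^7 + 7·8^6 + 7·8^5 + 7·8^4 + 7·8^3 + 7·8^2 + 7·8 + 7. Bump = 37665880. G_7 = 37665879.
G_7 = 37665879. HB_9(37665879) = 7·9^7 + 7·9^6 + 7·9^5 + 7·9^4 + 7·9^3 + 7·9^2 + 7·9 + 6. Bump = 77777776. G_8 = 77777775.

7, 30, 259, 3127, 46657, 823543, 16777215, 37665879, 77777775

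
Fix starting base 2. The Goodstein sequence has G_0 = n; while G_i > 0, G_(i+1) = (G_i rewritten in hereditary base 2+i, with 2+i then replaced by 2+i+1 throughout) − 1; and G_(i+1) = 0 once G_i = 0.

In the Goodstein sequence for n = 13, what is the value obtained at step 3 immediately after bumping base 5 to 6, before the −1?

G_0 = 13. HB_2(13) = 2^(2 + 1) + 2^2 + 1. Bump = 109. G_1 = 108.
G_1 = 108. HB_3(108) = 3^(3 + 1) + 3^3. Bump = 1280. G_2 = 1279.
G_2 = 1279. HB_4(1279) = 4^(4 + 1) + 3·4^3 + 3·4^2 + 3·4 + 3. Bump = 16093. G_3 = 16092.
G_3 = 16092. HB_5(16092) = 5^(5 + 1) + 3·5^3 + 3·5^2 + 3·5 + 2. Bump = 280712. G_4 = 280711.

280712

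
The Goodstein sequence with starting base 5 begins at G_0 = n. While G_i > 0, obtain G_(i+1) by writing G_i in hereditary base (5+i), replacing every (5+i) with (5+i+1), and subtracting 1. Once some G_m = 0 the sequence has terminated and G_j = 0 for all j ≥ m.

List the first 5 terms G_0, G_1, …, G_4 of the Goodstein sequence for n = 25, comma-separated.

25, 35, 39, 43, 47

G_0=25  [base 5] 5^2  →[5↦6]→  6^2 = 36  −1 ⇒ G_1=35
G_1=35  [base 6] 5·6 + 5  →[6↦7]→  5·7 + 5 = 40  −1 ⇒ G_2=39
G_2=39  [base 7] 5·7 + 4  →[7↦8]→  5·8 + 4 = 44  −1 ⇒ G_3=43
G_3=43  [base 8] 5·8 + 3  →[8↦9]→  5·9 + 3 = 48  −1 ⇒ G_4=47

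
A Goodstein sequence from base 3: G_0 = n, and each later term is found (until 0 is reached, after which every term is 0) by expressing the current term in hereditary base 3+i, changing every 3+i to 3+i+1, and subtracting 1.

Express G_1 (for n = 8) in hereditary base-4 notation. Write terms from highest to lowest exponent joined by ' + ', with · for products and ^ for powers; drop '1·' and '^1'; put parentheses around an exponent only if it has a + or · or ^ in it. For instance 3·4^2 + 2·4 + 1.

G_0 = 8. HB_3(8) = 2·3 + 2. Bump = 10. G_1 = 9.
G_1 = 9. HB_4(9) = 2·4 + 1. Bump = 11. G_2 = 10.

2·4 + 1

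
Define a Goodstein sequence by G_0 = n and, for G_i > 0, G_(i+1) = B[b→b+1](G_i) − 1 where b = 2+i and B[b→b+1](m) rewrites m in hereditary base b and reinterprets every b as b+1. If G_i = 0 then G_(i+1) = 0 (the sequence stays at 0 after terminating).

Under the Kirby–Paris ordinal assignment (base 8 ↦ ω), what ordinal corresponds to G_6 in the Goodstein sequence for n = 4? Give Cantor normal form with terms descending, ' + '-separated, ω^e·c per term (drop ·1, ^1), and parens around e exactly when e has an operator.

base 2: 4 = 2^2; at 3: 3^3 = 27; next = 26
base 3: 26 = 2·3^2 + 2·3 + 2; at 4: 2·4^2 + 2·4 + 2 = 42; next = 41
base 4: 41 = 2·4^2 + 2·4 + 1; at 5: 2·5^2 + 2·5 + 1 = 61; next = 60
base 5: 60 = 2·5^2 + 2·5; at 6: 2·6^2 + 2·6 = 84; next = 83
base 6: 83 = 2·6^2 + 6 + 5; at 7: 2·7^2 + 7 + 5 = 110; next = 109
base 7: 109 = 2·7^2 + 7 + 4; at 8: 2·8^2 + 8 + 4 = 140; next = 139
base 8: 139 = 2·8^2 + 8 + 3; at 9: 2·9^2 + 9 + 3 = 174; next = 173

ω^2·2 + ω + 3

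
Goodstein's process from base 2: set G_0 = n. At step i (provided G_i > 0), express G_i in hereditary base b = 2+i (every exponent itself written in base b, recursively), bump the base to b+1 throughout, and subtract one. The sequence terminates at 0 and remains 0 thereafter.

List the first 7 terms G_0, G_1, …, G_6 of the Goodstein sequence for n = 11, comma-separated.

11, 84, 1027, 15627, 279937, 5764801, 134217727

i=0: 11 = 2^(2 + 1) + 2 + 1 (b=2); 2→3: 3^(3 + 1) + 3 + 1 = 85; 85−1 = 84
i=1: 84 = 3^(3 + 1) + 3 (b=3); 3→4: 4^(4 + 1) + 4 = 1028; 1028−1 = 1027
i=2: 1027 = 4^(4 + 1) + 3 (b=4); 4→5: 5^(5 + 1) + 3 = 15628; 15628−1 = 15627
i=3: 15627 = 5^(5 + 1) + 2 (b=5); 5→6: 6^(6 + 1) + 2 = 279938; 279938−1 = 279937
i=4: 279937 = 6^(6 + 1) + 1 (b=6); 6→7: 7^(7 + 1) + 1 = 5764802; 5764802−1 = 5764801
i=5: 5764801 = 7^(7 + 1) (b=7); 7→8: 8^(8 + 1) = 134217728; 134217728−1 = 134217727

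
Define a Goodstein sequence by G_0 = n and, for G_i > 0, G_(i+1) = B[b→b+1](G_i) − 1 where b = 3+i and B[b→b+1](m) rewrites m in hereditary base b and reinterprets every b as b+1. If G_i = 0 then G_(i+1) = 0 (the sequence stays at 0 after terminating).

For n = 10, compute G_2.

24

base 3: 10 = 3^2 + 1; at 4: 4^2 + 1 = 17; next = 16
base 4: 16 = 4^2; at 5: 5^2 = 25; next = 24
base 5: 24 = 4·5 + 4; at 6: 4·6 + 4 = 28; next = 27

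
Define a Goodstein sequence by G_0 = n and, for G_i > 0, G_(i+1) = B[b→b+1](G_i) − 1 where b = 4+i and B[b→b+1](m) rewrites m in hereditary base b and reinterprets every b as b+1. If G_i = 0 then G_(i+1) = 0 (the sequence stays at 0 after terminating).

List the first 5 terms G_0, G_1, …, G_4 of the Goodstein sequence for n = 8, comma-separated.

i=0: 8 = 2·4 (b=4); 4→5: 2·5 = 10; 10−1 = 9
i=1: 9 = 5 + 4 (b=5); 5→6: 6 + 4 = 10; 10−1 = 9
i=2: 9 = 6 + 3 (b=6); 6→7: 7 + 3 = 10; 10−1 = 9
i=3: 9 = 7 + 2 (b=7); 7→8: 8 + 2 = 10; 10−1 = 9

8, 9, 9, 9, 9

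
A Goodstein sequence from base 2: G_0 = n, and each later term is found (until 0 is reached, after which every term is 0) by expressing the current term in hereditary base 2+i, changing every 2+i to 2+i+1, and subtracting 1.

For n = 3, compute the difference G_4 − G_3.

-1

3 —HB2→ 2 + 1 —bump→ 3 + 1 = 4 —(−1)→ 3
3 —HB3→ 3 —bump→ 4 = 4 —(−1)→ 3
3 —HB4→ 3 —bump→ 3 = 3 —(−1)→ 2
2 —HB5→ 2 —bump→ 2 = 2 —(−1)→ 1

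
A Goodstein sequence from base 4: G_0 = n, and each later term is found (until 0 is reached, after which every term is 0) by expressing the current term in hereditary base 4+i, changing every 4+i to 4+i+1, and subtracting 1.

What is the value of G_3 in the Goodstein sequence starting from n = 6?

6

(0) 6|_4 = 4 + 2 ↦ 5 + 2|_5 = 7 ⇒ 6
(1) 6|_5 = 5 + 1 ↦ 6 + 1|_6 = 7 ⇒ 6
(2) 6|_6 = 6 ↦ 7|_7 = 7 ⇒ 6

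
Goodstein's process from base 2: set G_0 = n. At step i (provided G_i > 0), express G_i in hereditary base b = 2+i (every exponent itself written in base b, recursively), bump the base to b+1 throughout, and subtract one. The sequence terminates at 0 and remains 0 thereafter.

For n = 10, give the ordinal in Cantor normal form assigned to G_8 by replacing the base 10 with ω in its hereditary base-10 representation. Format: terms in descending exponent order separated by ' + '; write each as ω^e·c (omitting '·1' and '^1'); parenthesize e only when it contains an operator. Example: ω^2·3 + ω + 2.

ω^ω·5 + ω^5·5 + ω^4·5 + ω^3·5 + ω^2·5 + ω·5 + 1

G_0 = 10. HB_2(10) = 2^(2 + 1) + 2. Bump = 84. G_1 = 83.
G_1 = 83. HB_3(83) = 3^(3 + 1) + 2. Bump = 1026. G_2 = 1025.
G_2 = 1025. HB_4(1025) = 4^(4 + 1) + 1. Bump = 15626. G_3 = 15625.
G_3 = 15625. HB_5(15625) = 5^(5 + 1). Bump = 279936. G_4 = 279935.
G_4 = 279935. HB_6(279935) = 5·6^6 + 5·6^5 + 5·6^4 + 5·6^3 + 5·6^2 + 5·6 + 5. Bump = 4215755. G_5 = 4215754.
G_5 = 4215754. HB_7(4215754) = 5·7^7 + 5·7^5 + 5·7^4 + 5·7^3 + 5·7^2 + 5·7 + 4. Bump = 84073324. G_6 = 84073323.
G_6 = 84073323. HB_8(84073323) = 5·8^8 + 5·8^5 + 5·8^4 + 5·8^3 + 5·8^2 + 5·8 + 3. Bump = 1937434593. G_7 = 1937434592.
G_7 = 1937434592. HB_9(1937434592) = 5·9^9 + 5·9^5 + 5·9^4 + 5·9^3 + 5·9^2 + 5·9 + 2. Bump = 50000555552. G_8 = 50000555551.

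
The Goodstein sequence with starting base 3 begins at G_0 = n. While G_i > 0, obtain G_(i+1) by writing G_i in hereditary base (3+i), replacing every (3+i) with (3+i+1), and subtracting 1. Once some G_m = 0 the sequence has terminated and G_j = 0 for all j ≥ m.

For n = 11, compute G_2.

25

step 0: 11 = 3^2 + 2; sub 4 for 3: 4^2 + 2; = 18; G_1 = 18−1 = 17
step 1: 17 = 4^2 + 1; sub 5 for 4: 5^2 + 1; = 26; G_2 = 26−1 = 25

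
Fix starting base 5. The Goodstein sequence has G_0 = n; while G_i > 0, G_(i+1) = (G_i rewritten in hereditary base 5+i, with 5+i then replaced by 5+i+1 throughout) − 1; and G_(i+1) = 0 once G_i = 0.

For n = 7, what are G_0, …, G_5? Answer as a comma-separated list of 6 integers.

step 0: 7 = 5 + 2; sub 6 for 5: 6 + 2; = 8; G_1 = 8−1 = 7
step 1: 7 = 6 + 1; sub 7 for 6: 7 + 1; = 8; G_2 = 8−1 = 7
step 2: 7 = 7; sub 8 for 7: 8; = 8; G_3 = 8−1 = 7
step 3: 7 = 7; sub 9 for 8: 7; = 7; G_4 = 7−1 = 6
step 4: 6 = 6; sub 10 for 9: 6; = 6; G_5 = 6−1 = 5

7, 7, 7, 7, 6, 5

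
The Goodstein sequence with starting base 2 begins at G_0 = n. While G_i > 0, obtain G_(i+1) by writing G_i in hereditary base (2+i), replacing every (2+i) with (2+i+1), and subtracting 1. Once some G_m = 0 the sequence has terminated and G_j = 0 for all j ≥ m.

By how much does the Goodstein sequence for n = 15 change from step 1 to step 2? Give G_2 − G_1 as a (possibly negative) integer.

step 0: 15 = 2^(2 + 1) + 2^2 + 2 + 1; sub 3 for 2: 3^(3 + 1) + 3^3 + 3 + 1; = 112; G_1 = 112−1 = 111
step 1: 111 = 3^(3 + 1) + 3^3 + 3; sub 4 for 3: 4^(4 + 1) + 4^4 + 4; = 1284; G_2 = 1284−1 = 1283

1172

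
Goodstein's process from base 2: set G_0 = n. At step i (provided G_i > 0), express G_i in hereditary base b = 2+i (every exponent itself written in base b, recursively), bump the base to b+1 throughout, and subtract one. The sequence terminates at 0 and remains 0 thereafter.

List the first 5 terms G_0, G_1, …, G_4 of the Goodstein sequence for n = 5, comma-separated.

5, 27, 255, 467, 775

(0) 5|_2 = 2^2 + 1 ↦ 3^3 + 1|_3 = 28 ⇒ 27
(1) 27|_3 = 3^3 ↦ 4^4|_4 = 256 ⇒ 255
(2) 255|_4 = 3·4^3 + 3·4^2 + 3·4 + 3 ↦ 3·5^3 + 3·5^2 + 3·5 + 3|_5 = 468 ⇒ 467
(3) 467|_5 = 3·5^3 + 3·5^2 + 3·5 + 2 ↦ 3·6^3 + 3·6^2 + 3·6 + 2|_6 = 776 ⇒ 775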